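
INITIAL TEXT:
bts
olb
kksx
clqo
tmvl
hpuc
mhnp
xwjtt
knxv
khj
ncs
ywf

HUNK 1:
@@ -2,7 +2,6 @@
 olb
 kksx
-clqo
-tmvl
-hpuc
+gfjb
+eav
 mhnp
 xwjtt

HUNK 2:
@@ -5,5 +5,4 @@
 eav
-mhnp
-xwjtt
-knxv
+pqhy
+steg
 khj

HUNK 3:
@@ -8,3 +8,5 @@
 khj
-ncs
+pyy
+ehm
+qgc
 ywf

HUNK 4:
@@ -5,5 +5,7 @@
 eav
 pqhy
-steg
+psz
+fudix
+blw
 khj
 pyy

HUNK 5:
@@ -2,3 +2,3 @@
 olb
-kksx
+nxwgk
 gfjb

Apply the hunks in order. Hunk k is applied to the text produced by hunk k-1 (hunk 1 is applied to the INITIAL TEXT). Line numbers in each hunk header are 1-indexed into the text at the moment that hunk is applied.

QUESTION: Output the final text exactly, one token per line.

Answer: bts
olb
nxwgk
gfjb
eav
pqhy
psz
fudix
blw
khj
pyy
ehm
qgc
ywf

Derivation:
Hunk 1: at line 2 remove [clqo,tmvl,hpuc] add [gfjb,eav] -> 11 lines: bts olb kksx gfjb eav mhnp xwjtt knxv khj ncs ywf
Hunk 2: at line 5 remove [mhnp,xwjtt,knxv] add [pqhy,steg] -> 10 lines: bts olb kksx gfjb eav pqhy steg khj ncs ywf
Hunk 3: at line 8 remove [ncs] add [pyy,ehm,qgc] -> 12 lines: bts olb kksx gfjb eav pqhy steg khj pyy ehm qgc ywf
Hunk 4: at line 5 remove [steg] add [psz,fudix,blw] -> 14 lines: bts olb kksx gfjb eav pqhy psz fudix blw khj pyy ehm qgc ywf
Hunk 5: at line 2 remove [kksx] add [nxwgk] -> 14 lines: bts olb nxwgk gfjb eav pqhy psz fudix blw khj pyy ehm qgc ywf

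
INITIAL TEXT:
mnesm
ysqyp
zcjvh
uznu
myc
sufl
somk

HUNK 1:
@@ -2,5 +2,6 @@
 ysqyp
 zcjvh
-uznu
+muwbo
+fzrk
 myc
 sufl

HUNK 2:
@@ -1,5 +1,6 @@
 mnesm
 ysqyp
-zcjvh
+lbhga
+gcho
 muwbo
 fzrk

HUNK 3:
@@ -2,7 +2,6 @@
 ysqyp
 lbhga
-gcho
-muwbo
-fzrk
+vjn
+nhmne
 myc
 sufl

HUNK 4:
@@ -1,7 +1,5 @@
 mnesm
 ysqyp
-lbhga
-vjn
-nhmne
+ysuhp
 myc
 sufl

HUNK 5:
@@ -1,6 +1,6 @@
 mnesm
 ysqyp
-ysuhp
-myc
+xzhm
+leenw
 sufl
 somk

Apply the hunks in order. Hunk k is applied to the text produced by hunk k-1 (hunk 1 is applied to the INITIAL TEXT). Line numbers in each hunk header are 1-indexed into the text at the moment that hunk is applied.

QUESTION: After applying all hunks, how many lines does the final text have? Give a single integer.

Answer: 6

Derivation:
Hunk 1: at line 2 remove [uznu] add [muwbo,fzrk] -> 8 lines: mnesm ysqyp zcjvh muwbo fzrk myc sufl somk
Hunk 2: at line 1 remove [zcjvh] add [lbhga,gcho] -> 9 lines: mnesm ysqyp lbhga gcho muwbo fzrk myc sufl somk
Hunk 3: at line 2 remove [gcho,muwbo,fzrk] add [vjn,nhmne] -> 8 lines: mnesm ysqyp lbhga vjn nhmne myc sufl somk
Hunk 4: at line 1 remove [lbhga,vjn,nhmne] add [ysuhp] -> 6 lines: mnesm ysqyp ysuhp myc sufl somk
Hunk 5: at line 1 remove [ysuhp,myc] add [xzhm,leenw] -> 6 lines: mnesm ysqyp xzhm leenw sufl somk
Final line count: 6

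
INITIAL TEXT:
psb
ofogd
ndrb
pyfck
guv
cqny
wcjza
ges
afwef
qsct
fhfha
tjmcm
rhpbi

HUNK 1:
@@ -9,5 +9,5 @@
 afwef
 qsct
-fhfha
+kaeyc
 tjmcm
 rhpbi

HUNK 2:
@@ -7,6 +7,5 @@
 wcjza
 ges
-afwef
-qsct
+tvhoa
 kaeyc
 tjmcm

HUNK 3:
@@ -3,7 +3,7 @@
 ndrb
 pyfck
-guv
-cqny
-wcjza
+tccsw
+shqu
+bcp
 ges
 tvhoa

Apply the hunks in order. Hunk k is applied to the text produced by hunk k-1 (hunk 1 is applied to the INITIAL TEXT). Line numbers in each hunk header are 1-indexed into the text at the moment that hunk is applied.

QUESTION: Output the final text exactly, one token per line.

Hunk 1: at line 9 remove [fhfha] add [kaeyc] -> 13 lines: psb ofogd ndrb pyfck guv cqny wcjza ges afwef qsct kaeyc tjmcm rhpbi
Hunk 2: at line 7 remove [afwef,qsct] add [tvhoa] -> 12 lines: psb ofogd ndrb pyfck guv cqny wcjza ges tvhoa kaeyc tjmcm rhpbi
Hunk 3: at line 3 remove [guv,cqny,wcjza] add [tccsw,shqu,bcp] -> 12 lines: psb ofogd ndrb pyfck tccsw shqu bcp ges tvhoa kaeyc tjmcm rhpbi

Answer: psb
ofogd
ndrb
pyfck
tccsw
shqu
bcp
ges
tvhoa
kaeyc
tjmcm
rhpbi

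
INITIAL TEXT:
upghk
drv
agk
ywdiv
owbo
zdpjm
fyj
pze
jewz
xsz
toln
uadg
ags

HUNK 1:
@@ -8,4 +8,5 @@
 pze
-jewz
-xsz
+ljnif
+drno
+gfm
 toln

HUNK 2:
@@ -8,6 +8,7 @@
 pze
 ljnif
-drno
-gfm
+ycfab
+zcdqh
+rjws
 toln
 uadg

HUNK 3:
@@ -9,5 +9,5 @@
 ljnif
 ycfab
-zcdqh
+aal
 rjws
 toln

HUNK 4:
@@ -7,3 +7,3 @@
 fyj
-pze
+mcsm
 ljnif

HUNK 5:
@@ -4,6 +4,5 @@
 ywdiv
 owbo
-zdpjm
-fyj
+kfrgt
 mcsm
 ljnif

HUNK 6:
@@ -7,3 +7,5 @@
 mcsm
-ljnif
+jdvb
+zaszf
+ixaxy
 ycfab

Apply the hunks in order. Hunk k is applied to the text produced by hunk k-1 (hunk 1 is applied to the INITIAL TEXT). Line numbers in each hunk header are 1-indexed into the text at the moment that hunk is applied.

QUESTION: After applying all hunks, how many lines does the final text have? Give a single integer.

Hunk 1: at line 8 remove [jewz,xsz] add [ljnif,drno,gfm] -> 14 lines: upghk drv agk ywdiv owbo zdpjm fyj pze ljnif drno gfm toln uadg ags
Hunk 2: at line 8 remove [drno,gfm] add [ycfab,zcdqh,rjws] -> 15 lines: upghk drv agk ywdiv owbo zdpjm fyj pze ljnif ycfab zcdqh rjws toln uadg ags
Hunk 3: at line 9 remove [zcdqh] add [aal] -> 15 lines: upghk drv agk ywdiv owbo zdpjm fyj pze ljnif ycfab aal rjws toln uadg ags
Hunk 4: at line 7 remove [pze] add [mcsm] -> 15 lines: upghk drv agk ywdiv owbo zdpjm fyj mcsm ljnif ycfab aal rjws toln uadg ags
Hunk 5: at line 4 remove [zdpjm,fyj] add [kfrgt] -> 14 lines: upghk drv agk ywdiv owbo kfrgt mcsm ljnif ycfab aal rjws toln uadg ags
Hunk 6: at line 7 remove [ljnif] add [jdvb,zaszf,ixaxy] -> 16 lines: upghk drv agk ywdiv owbo kfrgt mcsm jdvb zaszf ixaxy ycfab aal rjws toln uadg ags
Final line count: 16

Answer: 16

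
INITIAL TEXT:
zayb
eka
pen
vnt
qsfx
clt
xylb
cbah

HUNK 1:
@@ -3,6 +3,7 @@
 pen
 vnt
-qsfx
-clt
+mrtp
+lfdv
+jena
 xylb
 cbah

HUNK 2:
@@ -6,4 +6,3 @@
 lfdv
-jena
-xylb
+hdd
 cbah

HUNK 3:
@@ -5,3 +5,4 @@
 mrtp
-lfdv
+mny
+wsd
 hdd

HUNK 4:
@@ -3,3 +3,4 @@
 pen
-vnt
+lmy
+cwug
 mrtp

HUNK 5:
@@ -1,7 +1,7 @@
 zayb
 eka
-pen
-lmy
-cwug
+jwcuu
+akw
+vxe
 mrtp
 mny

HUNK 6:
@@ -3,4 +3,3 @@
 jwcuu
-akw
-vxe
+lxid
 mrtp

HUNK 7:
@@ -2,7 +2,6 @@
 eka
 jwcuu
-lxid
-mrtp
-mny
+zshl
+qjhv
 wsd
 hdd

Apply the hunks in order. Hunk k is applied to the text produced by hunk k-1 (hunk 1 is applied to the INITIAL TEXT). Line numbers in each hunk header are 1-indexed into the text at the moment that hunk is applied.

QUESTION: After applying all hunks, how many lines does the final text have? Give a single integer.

Answer: 8

Derivation:
Hunk 1: at line 3 remove [qsfx,clt] add [mrtp,lfdv,jena] -> 9 lines: zayb eka pen vnt mrtp lfdv jena xylb cbah
Hunk 2: at line 6 remove [jena,xylb] add [hdd] -> 8 lines: zayb eka pen vnt mrtp lfdv hdd cbah
Hunk 3: at line 5 remove [lfdv] add [mny,wsd] -> 9 lines: zayb eka pen vnt mrtp mny wsd hdd cbah
Hunk 4: at line 3 remove [vnt] add [lmy,cwug] -> 10 lines: zayb eka pen lmy cwug mrtp mny wsd hdd cbah
Hunk 5: at line 1 remove [pen,lmy,cwug] add [jwcuu,akw,vxe] -> 10 lines: zayb eka jwcuu akw vxe mrtp mny wsd hdd cbah
Hunk 6: at line 3 remove [akw,vxe] add [lxid] -> 9 lines: zayb eka jwcuu lxid mrtp mny wsd hdd cbah
Hunk 7: at line 2 remove [lxid,mrtp,mny] add [zshl,qjhv] -> 8 lines: zayb eka jwcuu zshl qjhv wsd hdd cbah
Final line count: 8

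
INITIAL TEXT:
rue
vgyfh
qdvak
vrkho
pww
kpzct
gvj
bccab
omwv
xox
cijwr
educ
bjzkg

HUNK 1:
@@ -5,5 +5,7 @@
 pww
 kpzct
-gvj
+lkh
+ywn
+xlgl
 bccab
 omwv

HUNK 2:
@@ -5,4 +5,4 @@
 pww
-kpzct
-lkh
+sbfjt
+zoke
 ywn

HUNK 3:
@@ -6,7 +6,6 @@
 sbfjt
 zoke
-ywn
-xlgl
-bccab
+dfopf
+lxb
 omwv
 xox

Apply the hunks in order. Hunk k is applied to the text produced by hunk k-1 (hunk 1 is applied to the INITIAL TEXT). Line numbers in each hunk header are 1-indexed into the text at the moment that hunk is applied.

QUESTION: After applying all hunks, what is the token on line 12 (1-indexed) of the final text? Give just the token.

Hunk 1: at line 5 remove [gvj] add [lkh,ywn,xlgl] -> 15 lines: rue vgyfh qdvak vrkho pww kpzct lkh ywn xlgl bccab omwv xox cijwr educ bjzkg
Hunk 2: at line 5 remove [kpzct,lkh] add [sbfjt,zoke] -> 15 lines: rue vgyfh qdvak vrkho pww sbfjt zoke ywn xlgl bccab omwv xox cijwr educ bjzkg
Hunk 3: at line 6 remove [ywn,xlgl,bccab] add [dfopf,lxb] -> 14 lines: rue vgyfh qdvak vrkho pww sbfjt zoke dfopf lxb omwv xox cijwr educ bjzkg
Final line 12: cijwr

Answer: cijwr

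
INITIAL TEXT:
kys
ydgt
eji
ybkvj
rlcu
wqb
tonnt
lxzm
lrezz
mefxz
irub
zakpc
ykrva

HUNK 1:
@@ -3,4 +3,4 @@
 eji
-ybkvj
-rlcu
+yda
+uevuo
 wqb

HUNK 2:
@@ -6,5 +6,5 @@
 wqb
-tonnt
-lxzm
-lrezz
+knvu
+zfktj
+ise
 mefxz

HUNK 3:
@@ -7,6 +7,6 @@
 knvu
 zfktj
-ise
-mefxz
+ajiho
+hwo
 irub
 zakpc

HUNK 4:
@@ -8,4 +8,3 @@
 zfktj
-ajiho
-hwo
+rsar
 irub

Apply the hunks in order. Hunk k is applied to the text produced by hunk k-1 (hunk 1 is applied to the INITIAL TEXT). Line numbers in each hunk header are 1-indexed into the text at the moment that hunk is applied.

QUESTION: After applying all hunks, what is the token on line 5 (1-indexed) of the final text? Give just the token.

Hunk 1: at line 3 remove [ybkvj,rlcu] add [yda,uevuo] -> 13 lines: kys ydgt eji yda uevuo wqb tonnt lxzm lrezz mefxz irub zakpc ykrva
Hunk 2: at line 6 remove [tonnt,lxzm,lrezz] add [knvu,zfktj,ise] -> 13 lines: kys ydgt eji yda uevuo wqb knvu zfktj ise mefxz irub zakpc ykrva
Hunk 3: at line 7 remove [ise,mefxz] add [ajiho,hwo] -> 13 lines: kys ydgt eji yda uevuo wqb knvu zfktj ajiho hwo irub zakpc ykrva
Hunk 4: at line 8 remove [ajiho,hwo] add [rsar] -> 12 lines: kys ydgt eji yda uevuo wqb knvu zfktj rsar irub zakpc ykrva
Final line 5: uevuo

Answer: uevuo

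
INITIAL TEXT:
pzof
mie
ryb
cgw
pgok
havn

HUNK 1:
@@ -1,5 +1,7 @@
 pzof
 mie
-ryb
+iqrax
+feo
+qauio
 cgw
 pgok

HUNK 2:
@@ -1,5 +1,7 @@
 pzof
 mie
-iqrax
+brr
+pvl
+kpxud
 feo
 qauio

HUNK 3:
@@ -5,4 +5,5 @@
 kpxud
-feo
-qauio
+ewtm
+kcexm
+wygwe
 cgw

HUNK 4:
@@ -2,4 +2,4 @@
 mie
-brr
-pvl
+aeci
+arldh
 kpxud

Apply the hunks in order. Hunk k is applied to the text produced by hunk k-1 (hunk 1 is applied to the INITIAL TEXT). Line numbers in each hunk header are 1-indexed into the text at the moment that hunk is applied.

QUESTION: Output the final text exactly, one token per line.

Hunk 1: at line 1 remove [ryb] add [iqrax,feo,qauio] -> 8 lines: pzof mie iqrax feo qauio cgw pgok havn
Hunk 2: at line 1 remove [iqrax] add [brr,pvl,kpxud] -> 10 lines: pzof mie brr pvl kpxud feo qauio cgw pgok havn
Hunk 3: at line 5 remove [feo,qauio] add [ewtm,kcexm,wygwe] -> 11 lines: pzof mie brr pvl kpxud ewtm kcexm wygwe cgw pgok havn
Hunk 4: at line 2 remove [brr,pvl] add [aeci,arldh] -> 11 lines: pzof mie aeci arldh kpxud ewtm kcexm wygwe cgw pgok havn

Answer: pzof
mie
aeci
arldh
kpxud
ewtm
kcexm
wygwe
cgw
pgok
havn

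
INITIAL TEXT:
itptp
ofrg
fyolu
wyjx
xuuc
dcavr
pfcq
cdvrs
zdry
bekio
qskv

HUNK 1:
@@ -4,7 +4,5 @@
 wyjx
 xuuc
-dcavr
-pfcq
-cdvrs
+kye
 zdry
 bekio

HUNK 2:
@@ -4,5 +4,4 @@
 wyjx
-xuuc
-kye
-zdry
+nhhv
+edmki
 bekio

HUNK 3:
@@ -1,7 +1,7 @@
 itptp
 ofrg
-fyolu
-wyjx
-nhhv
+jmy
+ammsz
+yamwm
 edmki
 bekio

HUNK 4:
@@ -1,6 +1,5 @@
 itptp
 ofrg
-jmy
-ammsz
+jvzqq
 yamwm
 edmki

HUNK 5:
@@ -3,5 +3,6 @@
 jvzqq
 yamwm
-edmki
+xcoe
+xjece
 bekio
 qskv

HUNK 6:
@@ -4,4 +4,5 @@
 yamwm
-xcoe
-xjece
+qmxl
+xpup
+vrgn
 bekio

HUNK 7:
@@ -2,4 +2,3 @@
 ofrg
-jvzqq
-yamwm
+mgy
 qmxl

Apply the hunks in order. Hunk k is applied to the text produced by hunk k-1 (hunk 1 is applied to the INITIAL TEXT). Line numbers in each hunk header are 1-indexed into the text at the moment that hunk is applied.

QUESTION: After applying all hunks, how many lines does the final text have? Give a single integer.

Hunk 1: at line 4 remove [dcavr,pfcq,cdvrs] add [kye] -> 9 lines: itptp ofrg fyolu wyjx xuuc kye zdry bekio qskv
Hunk 2: at line 4 remove [xuuc,kye,zdry] add [nhhv,edmki] -> 8 lines: itptp ofrg fyolu wyjx nhhv edmki bekio qskv
Hunk 3: at line 1 remove [fyolu,wyjx,nhhv] add [jmy,ammsz,yamwm] -> 8 lines: itptp ofrg jmy ammsz yamwm edmki bekio qskv
Hunk 4: at line 1 remove [jmy,ammsz] add [jvzqq] -> 7 lines: itptp ofrg jvzqq yamwm edmki bekio qskv
Hunk 5: at line 3 remove [edmki] add [xcoe,xjece] -> 8 lines: itptp ofrg jvzqq yamwm xcoe xjece bekio qskv
Hunk 6: at line 4 remove [xcoe,xjece] add [qmxl,xpup,vrgn] -> 9 lines: itptp ofrg jvzqq yamwm qmxl xpup vrgn bekio qskv
Hunk 7: at line 2 remove [jvzqq,yamwm] add [mgy] -> 8 lines: itptp ofrg mgy qmxl xpup vrgn bekio qskv
Final line count: 8

Answer: 8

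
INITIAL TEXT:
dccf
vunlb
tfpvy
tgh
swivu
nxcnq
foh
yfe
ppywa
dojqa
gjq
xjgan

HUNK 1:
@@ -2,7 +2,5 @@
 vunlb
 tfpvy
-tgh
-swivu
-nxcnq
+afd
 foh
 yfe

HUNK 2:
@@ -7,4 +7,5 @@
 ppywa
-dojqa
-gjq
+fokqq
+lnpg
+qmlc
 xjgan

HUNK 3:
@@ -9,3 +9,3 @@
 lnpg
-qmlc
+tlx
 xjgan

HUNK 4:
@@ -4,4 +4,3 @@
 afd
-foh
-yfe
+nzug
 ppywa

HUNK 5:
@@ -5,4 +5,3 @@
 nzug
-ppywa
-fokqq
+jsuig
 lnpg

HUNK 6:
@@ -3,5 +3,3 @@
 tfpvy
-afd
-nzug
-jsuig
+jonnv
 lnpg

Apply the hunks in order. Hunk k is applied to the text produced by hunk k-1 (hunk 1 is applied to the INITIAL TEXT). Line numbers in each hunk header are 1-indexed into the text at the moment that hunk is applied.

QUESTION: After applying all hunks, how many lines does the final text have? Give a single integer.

Answer: 7

Derivation:
Hunk 1: at line 2 remove [tgh,swivu,nxcnq] add [afd] -> 10 lines: dccf vunlb tfpvy afd foh yfe ppywa dojqa gjq xjgan
Hunk 2: at line 7 remove [dojqa,gjq] add [fokqq,lnpg,qmlc] -> 11 lines: dccf vunlb tfpvy afd foh yfe ppywa fokqq lnpg qmlc xjgan
Hunk 3: at line 9 remove [qmlc] add [tlx] -> 11 lines: dccf vunlb tfpvy afd foh yfe ppywa fokqq lnpg tlx xjgan
Hunk 4: at line 4 remove [foh,yfe] add [nzug] -> 10 lines: dccf vunlb tfpvy afd nzug ppywa fokqq lnpg tlx xjgan
Hunk 5: at line 5 remove [ppywa,fokqq] add [jsuig] -> 9 lines: dccf vunlb tfpvy afd nzug jsuig lnpg tlx xjgan
Hunk 6: at line 3 remove [afd,nzug,jsuig] add [jonnv] -> 7 lines: dccf vunlb tfpvy jonnv lnpg tlx xjgan
Final line count: 7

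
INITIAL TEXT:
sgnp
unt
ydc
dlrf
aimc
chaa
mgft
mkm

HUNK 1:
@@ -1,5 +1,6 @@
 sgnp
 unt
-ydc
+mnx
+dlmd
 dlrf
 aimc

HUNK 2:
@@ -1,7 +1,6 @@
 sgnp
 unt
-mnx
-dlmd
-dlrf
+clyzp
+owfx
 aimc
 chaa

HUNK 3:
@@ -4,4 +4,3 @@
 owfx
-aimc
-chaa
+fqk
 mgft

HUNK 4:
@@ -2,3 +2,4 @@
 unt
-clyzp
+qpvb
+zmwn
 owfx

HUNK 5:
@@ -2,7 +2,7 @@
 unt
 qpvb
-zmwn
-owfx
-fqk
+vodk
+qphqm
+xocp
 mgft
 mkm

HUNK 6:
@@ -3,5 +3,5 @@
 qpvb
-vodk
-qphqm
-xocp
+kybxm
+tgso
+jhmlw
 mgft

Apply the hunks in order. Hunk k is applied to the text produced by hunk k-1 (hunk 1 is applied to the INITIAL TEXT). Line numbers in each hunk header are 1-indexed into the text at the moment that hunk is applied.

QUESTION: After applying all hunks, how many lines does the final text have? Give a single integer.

Hunk 1: at line 1 remove [ydc] add [mnx,dlmd] -> 9 lines: sgnp unt mnx dlmd dlrf aimc chaa mgft mkm
Hunk 2: at line 1 remove [mnx,dlmd,dlrf] add [clyzp,owfx] -> 8 lines: sgnp unt clyzp owfx aimc chaa mgft mkm
Hunk 3: at line 4 remove [aimc,chaa] add [fqk] -> 7 lines: sgnp unt clyzp owfx fqk mgft mkm
Hunk 4: at line 2 remove [clyzp] add [qpvb,zmwn] -> 8 lines: sgnp unt qpvb zmwn owfx fqk mgft mkm
Hunk 5: at line 2 remove [zmwn,owfx,fqk] add [vodk,qphqm,xocp] -> 8 lines: sgnp unt qpvb vodk qphqm xocp mgft mkm
Hunk 6: at line 3 remove [vodk,qphqm,xocp] add [kybxm,tgso,jhmlw] -> 8 lines: sgnp unt qpvb kybxm tgso jhmlw mgft mkm
Final line count: 8

Answer: 8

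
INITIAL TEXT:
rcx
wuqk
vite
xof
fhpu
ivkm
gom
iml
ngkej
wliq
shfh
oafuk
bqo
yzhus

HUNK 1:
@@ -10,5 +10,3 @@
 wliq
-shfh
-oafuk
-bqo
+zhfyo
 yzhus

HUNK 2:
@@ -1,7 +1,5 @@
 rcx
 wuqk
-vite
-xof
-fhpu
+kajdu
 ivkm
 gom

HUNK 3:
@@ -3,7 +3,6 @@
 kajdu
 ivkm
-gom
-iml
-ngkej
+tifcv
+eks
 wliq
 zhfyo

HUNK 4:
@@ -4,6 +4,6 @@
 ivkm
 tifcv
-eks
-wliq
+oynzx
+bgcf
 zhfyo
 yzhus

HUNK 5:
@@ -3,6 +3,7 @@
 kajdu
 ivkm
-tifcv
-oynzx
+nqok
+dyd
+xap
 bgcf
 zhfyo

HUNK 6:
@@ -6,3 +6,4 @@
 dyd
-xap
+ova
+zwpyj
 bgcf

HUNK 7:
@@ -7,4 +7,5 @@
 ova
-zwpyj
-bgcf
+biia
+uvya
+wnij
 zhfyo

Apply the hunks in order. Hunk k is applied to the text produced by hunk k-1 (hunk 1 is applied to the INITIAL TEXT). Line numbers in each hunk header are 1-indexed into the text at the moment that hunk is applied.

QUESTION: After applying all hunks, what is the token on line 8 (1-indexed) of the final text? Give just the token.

Hunk 1: at line 10 remove [shfh,oafuk,bqo] add [zhfyo] -> 12 lines: rcx wuqk vite xof fhpu ivkm gom iml ngkej wliq zhfyo yzhus
Hunk 2: at line 1 remove [vite,xof,fhpu] add [kajdu] -> 10 lines: rcx wuqk kajdu ivkm gom iml ngkej wliq zhfyo yzhus
Hunk 3: at line 3 remove [gom,iml,ngkej] add [tifcv,eks] -> 9 lines: rcx wuqk kajdu ivkm tifcv eks wliq zhfyo yzhus
Hunk 4: at line 4 remove [eks,wliq] add [oynzx,bgcf] -> 9 lines: rcx wuqk kajdu ivkm tifcv oynzx bgcf zhfyo yzhus
Hunk 5: at line 3 remove [tifcv,oynzx] add [nqok,dyd,xap] -> 10 lines: rcx wuqk kajdu ivkm nqok dyd xap bgcf zhfyo yzhus
Hunk 6: at line 6 remove [xap] add [ova,zwpyj] -> 11 lines: rcx wuqk kajdu ivkm nqok dyd ova zwpyj bgcf zhfyo yzhus
Hunk 7: at line 7 remove [zwpyj,bgcf] add [biia,uvya,wnij] -> 12 lines: rcx wuqk kajdu ivkm nqok dyd ova biia uvya wnij zhfyo yzhus
Final line 8: biia

Answer: biia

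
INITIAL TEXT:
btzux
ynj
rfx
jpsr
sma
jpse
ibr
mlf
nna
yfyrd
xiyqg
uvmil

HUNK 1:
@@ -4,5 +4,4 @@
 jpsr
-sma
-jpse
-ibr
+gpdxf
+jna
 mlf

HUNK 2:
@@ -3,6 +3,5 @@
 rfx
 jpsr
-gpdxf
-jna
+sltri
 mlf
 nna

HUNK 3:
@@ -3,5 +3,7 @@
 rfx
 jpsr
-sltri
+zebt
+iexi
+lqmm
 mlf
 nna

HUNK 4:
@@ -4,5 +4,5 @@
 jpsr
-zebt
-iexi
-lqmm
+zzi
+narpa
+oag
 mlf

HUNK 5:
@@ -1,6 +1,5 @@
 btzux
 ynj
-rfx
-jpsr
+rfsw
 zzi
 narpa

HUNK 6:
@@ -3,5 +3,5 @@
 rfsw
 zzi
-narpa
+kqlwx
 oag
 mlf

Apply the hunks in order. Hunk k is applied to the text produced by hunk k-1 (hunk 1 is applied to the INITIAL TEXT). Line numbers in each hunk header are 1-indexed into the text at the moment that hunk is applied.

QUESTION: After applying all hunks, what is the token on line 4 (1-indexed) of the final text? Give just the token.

Hunk 1: at line 4 remove [sma,jpse,ibr] add [gpdxf,jna] -> 11 lines: btzux ynj rfx jpsr gpdxf jna mlf nna yfyrd xiyqg uvmil
Hunk 2: at line 3 remove [gpdxf,jna] add [sltri] -> 10 lines: btzux ynj rfx jpsr sltri mlf nna yfyrd xiyqg uvmil
Hunk 3: at line 3 remove [sltri] add [zebt,iexi,lqmm] -> 12 lines: btzux ynj rfx jpsr zebt iexi lqmm mlf nna yfyrd xiyqg uvmil
Hunk 4: at line 4 remove [zebt,iexi,lqmm] add [zzi,narpa,oag] -> 12 lines: btzux ynj rfx jpsr zzi narpa oag mlf nna yfyrd xiyqg uvmil
Hunk 5: at line 1 remove [rfx,jpsr] add [rfsw] -> 11 lines: btzux ynj rfsw zzi narpa oag mlf nna yfyrd xiyqg uvmil
Hunk 6: at line 3 remove [narpa] add [kqlwx] -> 11 lines: btzux ynj rfsw zzi kqlwx oag mlf nna yfyrd xiyqg uvmil
Final line 4: zzi

Answer: zzi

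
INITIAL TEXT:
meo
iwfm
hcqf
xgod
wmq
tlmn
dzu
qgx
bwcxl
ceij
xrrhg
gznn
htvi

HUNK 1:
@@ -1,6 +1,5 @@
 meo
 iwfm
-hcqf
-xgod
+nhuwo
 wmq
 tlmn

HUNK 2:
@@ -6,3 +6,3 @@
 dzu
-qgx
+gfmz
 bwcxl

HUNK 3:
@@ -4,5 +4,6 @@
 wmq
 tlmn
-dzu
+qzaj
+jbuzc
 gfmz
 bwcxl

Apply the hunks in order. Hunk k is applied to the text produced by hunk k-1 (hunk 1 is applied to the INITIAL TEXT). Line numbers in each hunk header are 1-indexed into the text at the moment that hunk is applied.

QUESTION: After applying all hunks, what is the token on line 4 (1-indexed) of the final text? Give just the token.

Answer: wmq

Derivation:
Hunk 1: at line 1 remove [hcqf,xgod] add [nhuwo] -> 12 lines: meo iwfm nhuwo wmq tlmn dzu qgx bwcxl ceij xrrhg gznn htvi
Hunk 2: at line 6 remove [qgx] add [gfmz] -> 12 lines: meo iwfm nhuwo wmq tlmn dzu gfmz bwcxl ceij xrrhg gznn htvi
Hunk 3: at line 4 remove [dzu] add [qzaj,jbuzc] -> 13 lines: meo iwfm nhuwo wmq tlmn qzaj jbuzc gfmz bwcxl ceij xrrhg gznn htvi
Final line 4: wmq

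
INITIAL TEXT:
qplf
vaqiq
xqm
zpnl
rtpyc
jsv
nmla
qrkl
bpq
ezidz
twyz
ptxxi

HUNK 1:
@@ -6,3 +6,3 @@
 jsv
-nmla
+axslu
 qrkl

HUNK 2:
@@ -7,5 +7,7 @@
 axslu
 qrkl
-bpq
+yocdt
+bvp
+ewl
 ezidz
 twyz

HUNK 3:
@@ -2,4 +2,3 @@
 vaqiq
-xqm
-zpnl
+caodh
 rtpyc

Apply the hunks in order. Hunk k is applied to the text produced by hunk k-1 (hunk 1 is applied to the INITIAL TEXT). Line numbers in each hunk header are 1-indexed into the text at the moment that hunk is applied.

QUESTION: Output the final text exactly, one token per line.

Hunk 1: at line 6 remove [nmla] add [axslu] -> 12 lines: qplf vaqiq xqm zpnl rtpyc jsv axslu qrkl bpq ezidz twyz ptxxi
Hunk 2: at line 7 remove [bpq] add [yocdt,bvp,ewl] -> 14 lines: qplf vaqiq xqm zpnl rtpyc jsv axslu qrkl yocdt bvp ewl ezidz twyz ptxxi
Hunk 3: at line 2 remove [xqm,zpnl] add [caodh] -> 13 lines: qplf vaqiq caodh rtpyc jsv axslu qrkl yocdt bvp ewl ezidz twyz ptxxi

Answer: qplf
vaqiq
caodh
rtpyc
jsv
axslu
qrkl
yocdt
bvp
ewl
ezidz
twyz
ptxxi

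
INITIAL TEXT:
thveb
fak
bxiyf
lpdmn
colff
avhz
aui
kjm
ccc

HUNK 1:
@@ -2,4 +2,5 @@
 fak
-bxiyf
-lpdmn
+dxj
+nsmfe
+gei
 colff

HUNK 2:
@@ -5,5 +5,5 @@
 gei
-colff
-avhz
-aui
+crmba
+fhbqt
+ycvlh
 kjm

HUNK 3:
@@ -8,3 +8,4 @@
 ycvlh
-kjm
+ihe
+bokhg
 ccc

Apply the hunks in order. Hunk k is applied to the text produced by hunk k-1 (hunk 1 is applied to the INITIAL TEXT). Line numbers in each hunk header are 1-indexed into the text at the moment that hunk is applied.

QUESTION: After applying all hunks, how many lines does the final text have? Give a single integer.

Hunk 1: at line 2 remove [bxiyf,lpdmn] add [dxj,nsmfe,gei] -> 10 lines: thveb fak dxj nsmfe gei colff avhz aui kjm ccc
Hunk 2: at line 5 remove [colff,avhz,aui] add [crmba,fhbqt,ycvlh] -> 10 lines: thveb fak dxj nsmfe gei crmba fhbqt ycvlh kjm ccc
Hunk 3: at line 8 remove [kjm] add [ihe,bokhg] -> 11 lines: thveb fak dxj nsmfe gei crmba fhbqt ycvlh ihe bokhg ccc
Final line count: 11

Answer: 11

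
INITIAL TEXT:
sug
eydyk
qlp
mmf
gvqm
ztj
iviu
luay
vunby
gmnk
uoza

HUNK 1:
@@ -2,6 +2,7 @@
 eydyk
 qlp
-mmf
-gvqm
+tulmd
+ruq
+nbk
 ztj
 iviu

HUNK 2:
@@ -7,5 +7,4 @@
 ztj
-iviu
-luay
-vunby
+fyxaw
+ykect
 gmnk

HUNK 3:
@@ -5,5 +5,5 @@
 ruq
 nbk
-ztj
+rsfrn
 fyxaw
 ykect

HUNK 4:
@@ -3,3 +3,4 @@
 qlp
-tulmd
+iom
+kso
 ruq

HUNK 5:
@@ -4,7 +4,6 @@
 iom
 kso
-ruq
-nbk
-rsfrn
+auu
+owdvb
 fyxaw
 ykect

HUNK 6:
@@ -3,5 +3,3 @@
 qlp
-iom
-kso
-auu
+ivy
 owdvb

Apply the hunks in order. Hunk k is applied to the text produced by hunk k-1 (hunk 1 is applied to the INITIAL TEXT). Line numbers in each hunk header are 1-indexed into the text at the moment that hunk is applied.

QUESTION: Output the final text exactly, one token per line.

Answer: sug
eydyk
qlp
ivy
owdvb
fyxaw
ykect
gmnk
uoza

Derivation:
Hunk 1: at line 2 remove [mmf,gvqm] add [tulmd,ruq,nbk] -> 12 lines: sug eydyk qlp tulmd ruq nbk ztj iviu luay vunby gmnk uoza
Hunk 2: at line 7 remove [iviu,luay,vunby] add [fyxaw,ykect] -> 11 lines: sug eydyk qlp tulmd ruq nbk ztj fyxaw ykect gmnk uoza
Hunk 3: at line 5 remove [ztj] add [rsfrn] -> 11 lines: sug eydyk qlp tulmd ruq nbk rsfrn fyxaw ykect gmnk uoza
Hunk 4: at line 3 remove [tulmd] add [iom,kso] -> 12 lines: sug eydyk qlp iom kso ruq nbk rsfrn fyxaw ykect gmnk uoza
Hunk 5: at line 4 remove [ruq,nbk,rsfrn] add [auu,owdvb] -> 11 lines: sug eydyk qlp iom kso auu owdvb fyxaw ykect gmnk uoza
Hunk 6: at line 3 remove [iom,kso,auu] add [ivy] -> 9 lines: sug eydyk qlp ivy owdvb fyxaw ykect gmnk uoza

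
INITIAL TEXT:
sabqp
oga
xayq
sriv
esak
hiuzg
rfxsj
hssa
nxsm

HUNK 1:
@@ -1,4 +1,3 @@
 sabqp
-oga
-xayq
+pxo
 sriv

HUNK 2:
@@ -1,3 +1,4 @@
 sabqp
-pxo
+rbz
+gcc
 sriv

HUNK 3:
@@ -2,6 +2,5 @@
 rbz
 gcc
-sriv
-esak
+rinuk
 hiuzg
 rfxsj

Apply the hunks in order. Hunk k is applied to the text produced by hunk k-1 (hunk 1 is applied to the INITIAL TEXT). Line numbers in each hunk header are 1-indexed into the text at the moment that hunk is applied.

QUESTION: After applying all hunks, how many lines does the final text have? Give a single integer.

Answer: 8

Derivation:
Hunk 1: at line 1 remove [oga,xayq] add [pxo] -> 8 lines: sabqp pxo sriv esak hiuzg rfxsj hssa nxsm
Hunk 2: at line 1 remove [pxo] add [rbz,gcc] -> 9 lines: sabqp rbz gcc sriv esak hiuzg rfxsj hssa nxsm
Hunk 3: at line 2 remove [sriv,esak] add [rinuk] -> 8 lines: sabqp rbz gcc rinuk hiuzg rfxsj hssa nxsm
Final line count: 8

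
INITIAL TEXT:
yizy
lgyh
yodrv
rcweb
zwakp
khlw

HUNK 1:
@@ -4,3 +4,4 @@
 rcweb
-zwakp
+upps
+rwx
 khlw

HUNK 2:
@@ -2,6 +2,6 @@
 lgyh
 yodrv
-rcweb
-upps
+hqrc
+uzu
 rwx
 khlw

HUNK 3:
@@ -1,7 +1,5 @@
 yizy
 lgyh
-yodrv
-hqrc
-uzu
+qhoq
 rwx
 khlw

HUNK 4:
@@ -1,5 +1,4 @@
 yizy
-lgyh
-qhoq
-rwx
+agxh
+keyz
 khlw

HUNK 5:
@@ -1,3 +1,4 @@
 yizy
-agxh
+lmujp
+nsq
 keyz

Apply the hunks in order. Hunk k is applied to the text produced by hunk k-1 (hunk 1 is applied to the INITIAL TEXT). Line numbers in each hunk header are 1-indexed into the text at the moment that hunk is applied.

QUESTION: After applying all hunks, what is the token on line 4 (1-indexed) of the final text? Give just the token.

Answer: keyz

Derivation:
Hunk 1: at line 4 remove [zwakp] add [upps,rwx] -> 7 lines: yizy lgyh yodrv rcweb upps rwx khlw
Hunk 2: at line 2 remove [rcweb,upps] add [hqrc,uzu] -> 7 lines: yizy lgyh yodrv hqrc uzu rwx khlw
Hunk 3: at line 1 remove [yodrv,hqrc,uzu] add [qhoq] -> 5 lines: yizy lgyh qhoq rwx khlw
Hunk 4: at line 1 remove [lgyh,qhoq,rwx] add [agxh,keyz] -> 4 lines: yizy agxh keyz khlw
Hunk 5: at line 1 remove [agxh] add [lmujp,nsq] -> 5 lines: yizy lmujp nsq keyz khlw
Final line 4: keyz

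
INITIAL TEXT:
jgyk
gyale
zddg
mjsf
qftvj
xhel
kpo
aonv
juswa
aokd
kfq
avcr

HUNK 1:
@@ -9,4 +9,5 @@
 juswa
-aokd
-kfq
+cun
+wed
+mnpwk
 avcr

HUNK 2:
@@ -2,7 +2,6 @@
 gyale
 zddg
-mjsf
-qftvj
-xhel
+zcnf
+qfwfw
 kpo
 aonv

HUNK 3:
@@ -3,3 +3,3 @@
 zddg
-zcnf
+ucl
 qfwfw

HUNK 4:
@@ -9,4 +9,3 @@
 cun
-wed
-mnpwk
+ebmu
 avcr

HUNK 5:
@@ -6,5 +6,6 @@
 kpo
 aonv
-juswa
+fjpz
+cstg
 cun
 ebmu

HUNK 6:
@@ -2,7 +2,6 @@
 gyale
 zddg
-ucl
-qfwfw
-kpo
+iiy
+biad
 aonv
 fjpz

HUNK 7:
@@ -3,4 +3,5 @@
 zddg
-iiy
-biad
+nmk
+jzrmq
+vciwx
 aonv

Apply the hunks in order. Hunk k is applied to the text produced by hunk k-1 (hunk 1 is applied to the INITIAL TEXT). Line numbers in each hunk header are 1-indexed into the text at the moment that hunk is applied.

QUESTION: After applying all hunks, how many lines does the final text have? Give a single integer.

Answer: 12

Derivation:
Hunk 1: at line 9 remove [aokd,kfq] add [cun,wed,mnpwk] -> 13 lines: jgyk gyale zddg mjsf qftvj xhel kpo aonv juswa cun wed mnpwk avcr
Hunk 2: at line 2 remove [mjsf,qftvj,xhel] add [zcnf,qfwfw] -> 12 lines: jgyk gyale zddg zcnf qfwfw kpo aonv juswa cun wed mnpwk avcr
Hunk 3: at line 3 remove [zcnf] add [ucl] -> 12 lines: jgyk gyale zddg ucl qfwfw kpo aonv juswa cun wed mnpwk avcr
Hunk 4: at line 9 remove [wed,mnpwk] add [ebmu] -> 11 lines: jgyk gyale zddg ucl qfwfw kpo aonv juswa cun ebmu avcr
Hunk 5: at line 6 remove [juswa] add [fjpz,cstg] -> 12 lines: jgyk gyale zddg ucl qfwfw kpo aonv fjpz cstg cun ebmu avcr
Hunk 6: at line 2 remove [ucl,qfwfw,kpo] add [iiy,biad] -> 11 lines: jgyk gyale zddg iiy biad aonv fjpz cstg cun ebmu avcr
Hunk 7: at line 3 remove [iiy,biad] add [nmk,jzrmq,vciwx] -> 12 lines: jgyk gyale zddg nmk jzrmq vciwx aonv fjpz cstg cun ebmu avcr
Final line count: 12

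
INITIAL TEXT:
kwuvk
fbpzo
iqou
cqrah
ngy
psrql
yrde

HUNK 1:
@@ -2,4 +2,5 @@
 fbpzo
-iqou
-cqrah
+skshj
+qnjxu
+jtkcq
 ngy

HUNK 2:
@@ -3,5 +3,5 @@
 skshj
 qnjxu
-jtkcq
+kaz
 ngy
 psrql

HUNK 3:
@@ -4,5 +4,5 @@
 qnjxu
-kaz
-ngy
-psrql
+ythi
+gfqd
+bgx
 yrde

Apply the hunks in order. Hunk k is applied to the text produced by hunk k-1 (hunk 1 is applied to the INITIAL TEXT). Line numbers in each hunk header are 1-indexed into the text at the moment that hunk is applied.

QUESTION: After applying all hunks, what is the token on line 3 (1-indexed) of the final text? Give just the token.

Hunk 1: at line 2 remove [iqou,cqrah] add [skshj,qnjxu,jtkcq] -> 8 lines: kwuvk fbpzo skshj qnjxu jtkcq ngy psrql yrde
Hunk 2: at line 3 remove [jtkcq] add [kaz] -> 8 lines: kwuvk fbpzo skshj qnjxu kaz ngy psrql yrde
Hunk 3: at line 4 remove [kaz,ngy,psrql] add [ythi,gfqd,bgx] -> 8 lines: kwuvk fbpzo skshj qnjxu ythi gfqd bgx yrde
Final line 3: skshj

Answer: skshj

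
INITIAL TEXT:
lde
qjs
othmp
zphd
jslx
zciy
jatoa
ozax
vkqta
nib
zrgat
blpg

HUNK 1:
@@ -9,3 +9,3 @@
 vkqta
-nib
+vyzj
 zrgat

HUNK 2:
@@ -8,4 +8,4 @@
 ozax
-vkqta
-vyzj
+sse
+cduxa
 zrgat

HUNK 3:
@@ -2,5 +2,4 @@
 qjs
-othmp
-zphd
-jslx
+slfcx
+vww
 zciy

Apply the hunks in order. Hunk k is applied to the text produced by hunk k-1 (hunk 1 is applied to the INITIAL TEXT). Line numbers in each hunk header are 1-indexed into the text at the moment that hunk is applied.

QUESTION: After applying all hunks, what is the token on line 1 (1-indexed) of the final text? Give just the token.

Hunk 1: at line 9 remove [nib] add [vyzj] -> 12 lines: lde qjs othmp zphd jslx zciy jatoa ozax vkqta vyzj zrgat blpg
Hunk 2: at line 8 remove [vkqta,vyzj] add [sse,cduxa] -> 12 lines: lde qjs othmp zphd jslx zciy jatoa ozax sse cduxa zrgat blpg
Hunk 3: at line 2 remove [othmp,zphd,jslx] add [slfcx,vww] -> 11 lines: lde qjs slfcx vww zciy jatoa ozax sse cduxa zrgat blpg
Final line 1: lde

Answer: lde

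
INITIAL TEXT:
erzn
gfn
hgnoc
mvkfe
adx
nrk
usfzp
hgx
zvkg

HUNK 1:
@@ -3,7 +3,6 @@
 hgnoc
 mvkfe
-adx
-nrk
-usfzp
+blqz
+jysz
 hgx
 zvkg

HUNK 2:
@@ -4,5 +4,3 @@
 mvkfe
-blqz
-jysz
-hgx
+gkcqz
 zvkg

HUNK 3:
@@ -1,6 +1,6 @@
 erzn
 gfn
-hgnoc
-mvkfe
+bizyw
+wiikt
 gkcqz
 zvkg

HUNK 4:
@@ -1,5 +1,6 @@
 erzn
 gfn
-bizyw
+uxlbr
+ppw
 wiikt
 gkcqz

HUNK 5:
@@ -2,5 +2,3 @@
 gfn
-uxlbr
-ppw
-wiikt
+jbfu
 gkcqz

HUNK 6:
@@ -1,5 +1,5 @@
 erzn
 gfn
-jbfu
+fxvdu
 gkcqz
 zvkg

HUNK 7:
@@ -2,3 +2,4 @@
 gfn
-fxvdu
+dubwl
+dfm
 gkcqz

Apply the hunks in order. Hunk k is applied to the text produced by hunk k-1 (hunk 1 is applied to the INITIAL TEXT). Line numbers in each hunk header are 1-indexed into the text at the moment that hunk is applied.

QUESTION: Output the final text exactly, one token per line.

Hunk 1: at line 3 remove [adx,nrk,usfzp] add [blqz,jysz] -> 8 lines: erzn gfn hgnoc mvkfe blqz jysz hgx zvkg
Hunk 2: at line 4 remove [blqz,jysz,hgx] add [gkcqz] -> 6 lines: erzn gfn hgnoc mvkfe gkcqz zvkg
Hunk 3: at line 1 remove [hgnoc,mvkfe] add [bizyw,wiikt] -> 6 lines: erzn gfn bizyw wiikt gkcqz zvkg
Hunk 4: at line 1 remove [bizyw] add [uxlbr,ppw] -> 7 lines: erzn gfn uxlbr ppw wiikt gkcqz zvkg
Hunk 5: at line 2 remove [uxlbr,ppw,wiikt] add [jbfu] -> 5 lines: erzn gfn jbfu gkcqz zvkg
Hunk 6: at line 1 remove [jbfu] add [fxvdu] -> 5 lines: erzn gfn fxvdu gkcqz zvkg
Hunk 7: at line 2 remove [fxvdu] add [dubwl,dfm] -> 6 lines: erzn gfn dubwl dfm gkcqz zvkg

Answer: erzn
gfn
dubwl
dfm
gkcqz
zvkg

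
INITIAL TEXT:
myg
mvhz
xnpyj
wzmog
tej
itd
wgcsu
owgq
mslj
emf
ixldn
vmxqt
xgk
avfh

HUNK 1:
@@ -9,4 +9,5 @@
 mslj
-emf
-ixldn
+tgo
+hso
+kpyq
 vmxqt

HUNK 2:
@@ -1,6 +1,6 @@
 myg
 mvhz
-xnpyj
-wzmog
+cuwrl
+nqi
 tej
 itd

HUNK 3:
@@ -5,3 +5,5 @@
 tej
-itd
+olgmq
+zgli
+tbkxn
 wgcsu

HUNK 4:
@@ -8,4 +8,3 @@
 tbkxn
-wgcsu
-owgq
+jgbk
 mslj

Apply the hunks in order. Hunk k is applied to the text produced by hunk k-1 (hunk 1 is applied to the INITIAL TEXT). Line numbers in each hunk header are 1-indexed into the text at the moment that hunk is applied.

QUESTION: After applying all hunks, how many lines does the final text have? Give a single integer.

Hunk 1: at line 9 remove [emf,ixldn] add [tgo,hso,kpyq] -> 15 lines: myg mvhz xnpyj wzmog tej itd wgcsu owgq mslj tgo hso kpyq vmxqt xgk avfh
Hunk 2: at line 1 remove [xnpyj,wzmog] add [cuwrl,nqi] -> 15 lines: myg mvhz cuwrl nqi tej itd wgcsu owgq mslj tgo hso kpyq vmxqt xgk avfh
Hunk 3: at line 5 remove [itd] add [olgmq,zgli,tbkxn] -> 17 lines: myg mvhz cuwrl nqi tej olgmq zgli tbkxn wgcsu owgq mslj tgo hso kpyq vmxqt xgk avfh
Hunk 4: at line 8 remove [wgcsu,owgq] add [jgbk] -> 16 lines: myg mvhz cuwrl nqi tej olgmq zgli tbkxn jgbk mslj tgo hso kpyq vmxqt xgk avfh
Final line count: 16

Answer: 16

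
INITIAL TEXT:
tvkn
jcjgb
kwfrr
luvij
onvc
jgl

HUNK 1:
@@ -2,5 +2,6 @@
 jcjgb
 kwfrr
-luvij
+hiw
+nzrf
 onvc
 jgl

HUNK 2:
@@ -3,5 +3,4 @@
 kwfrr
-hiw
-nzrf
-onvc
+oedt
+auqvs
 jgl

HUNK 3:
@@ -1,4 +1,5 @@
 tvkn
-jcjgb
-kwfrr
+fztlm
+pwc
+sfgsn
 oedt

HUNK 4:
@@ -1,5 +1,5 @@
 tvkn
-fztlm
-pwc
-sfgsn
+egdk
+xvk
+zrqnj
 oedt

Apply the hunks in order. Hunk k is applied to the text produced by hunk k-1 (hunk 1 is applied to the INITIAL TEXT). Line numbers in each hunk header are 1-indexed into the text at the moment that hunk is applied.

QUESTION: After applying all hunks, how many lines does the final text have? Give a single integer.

Answer: 7

Derivation:
Hunk 1: at line 2 remove [luvij] add [hiw,nzrf] -> 7 lines: tvkn jcjgb kwfrr hiw nzrf onvc jgl
Hunk 2: at line 3 remove [hiw,nzrf,onvc] add [oedt,auqvs] -> 6 lines: tvkn jcjgb kwfrr oedt auqvs jgl
Hunk 3: at line 1 remove [jcjgb,kwfrr] add [fztlm,pwc,sfgsn] -> 7 lines: tvkn fztlm pwc sfgsn oedt auqvs jgl
Hunk 4: at line 1 remove [fztlm,pwc,sfgsn] add [egdk,xvk,zrqnj] -> 7 lines: tvkn egdk xvk zrqnj oedt auqvs jgl
Final line count: 7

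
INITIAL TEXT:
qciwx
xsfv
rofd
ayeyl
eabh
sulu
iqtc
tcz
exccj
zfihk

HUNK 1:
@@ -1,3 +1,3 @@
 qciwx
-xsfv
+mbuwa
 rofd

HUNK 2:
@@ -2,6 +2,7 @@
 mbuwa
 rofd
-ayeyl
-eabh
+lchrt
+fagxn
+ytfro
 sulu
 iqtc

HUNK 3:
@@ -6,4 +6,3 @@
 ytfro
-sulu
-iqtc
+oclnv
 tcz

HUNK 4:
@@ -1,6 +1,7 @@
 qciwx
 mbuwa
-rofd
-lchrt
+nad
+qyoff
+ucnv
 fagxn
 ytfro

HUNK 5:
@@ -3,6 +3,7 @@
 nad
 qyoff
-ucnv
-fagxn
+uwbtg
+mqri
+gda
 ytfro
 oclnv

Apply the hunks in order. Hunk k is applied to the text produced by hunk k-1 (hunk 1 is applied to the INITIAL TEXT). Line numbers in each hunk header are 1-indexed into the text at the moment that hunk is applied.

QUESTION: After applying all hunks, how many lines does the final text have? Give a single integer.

Hunk 1: at line 1 remove [xsfv] add [mbuwa] -> 10 lines: qciwx mbuwa rofd ayeyl eabh sulu iqtc tcz exccj zfihk
Hunk 2: at line 2 remove [ayeyl,eabh] add [lchrt,fagxn,ytfro] -> 11 lines: qciwx mbuwa rofd lchrt fagxn ytfro sulu iqtc tcz exccj zfihk
Hunk 3: at line 6 remove [sulu,iqtc] add [oclnv] -> 10 lines: qciwx mbuwa rofd lchrt fagxn ytfro oclnv tcz exccj zfihk
Hunk 4: at line 1 remove [rofd,lchrt] add [nad,qyoff,ucnv] -> 11 lines: qciwx mbuwa nad qyoff ucnv fagxn ytfro oclnv tcz exccj zfihk
Hunk 5: at line 3 remove [ucnv,fagxn] add [uwbtg,mqri,gda] -> 12 lines: qciwx mbuwa nad qyoff uwbtg mqri gda ytfro oclnv tcz exccj zfihk
Final line count: 12

Answer: 12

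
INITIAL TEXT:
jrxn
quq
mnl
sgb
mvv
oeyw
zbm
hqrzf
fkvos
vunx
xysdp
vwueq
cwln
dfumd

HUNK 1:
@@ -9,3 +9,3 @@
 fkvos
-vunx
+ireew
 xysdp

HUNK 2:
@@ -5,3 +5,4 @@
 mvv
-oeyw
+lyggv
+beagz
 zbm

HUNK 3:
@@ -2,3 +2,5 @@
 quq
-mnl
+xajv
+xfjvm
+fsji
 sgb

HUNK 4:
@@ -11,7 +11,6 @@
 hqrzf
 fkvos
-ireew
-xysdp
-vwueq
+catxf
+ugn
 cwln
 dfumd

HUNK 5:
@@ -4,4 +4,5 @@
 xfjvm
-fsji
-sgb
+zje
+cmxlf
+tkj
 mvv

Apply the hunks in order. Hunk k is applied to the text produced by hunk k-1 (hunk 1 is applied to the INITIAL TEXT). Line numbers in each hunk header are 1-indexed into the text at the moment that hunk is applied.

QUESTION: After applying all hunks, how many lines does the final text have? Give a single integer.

Hunk 1: at line 9 remove [vunx] add [ireew] -> 14 lines: jrxn quq mnl sgb mvv oeyw zbm hqrzf fkvos ireew xysdp vwueq cwln dfumd
Hunk 2: at line 5 remove [oeyw] add [lyggv,beagz] -> 15 lines: jrxn quq mnl sgb mvv lyggv beagz zbm hqrzf fkvos ireew xysdp vwueq cwln dfumd
Hunk 3: at line 2 remove [mnl] add [xajv,xfjvm,fsji] -> 17 lines: jrxn quq xajv xfjvm fsji sgb mvv lyggv beagz zbm hqrzf fkvos ireew xysdp vwueq cwln dfumd
Hunk 4: at line 11 remove [ireew,xysdp,vwueq] add [catxf,ugn] -> 16 lines: jrxn quq xajv xfjvm fsji sgb mvv lyggv beagz zbm hqrzf fkvos catxf ugn cwln dfumd
Hunk 5: at line 4 remove [fsji,sgb] add [zje,cmxlf,tkj] -> 17 lines: jrxn quq xajv xfjvm zje cmxlf tkj mvv lyggv beagz zbm hqrzf fkvos catxf ugn cwln dfumd
Final line count: 17

Answer: 17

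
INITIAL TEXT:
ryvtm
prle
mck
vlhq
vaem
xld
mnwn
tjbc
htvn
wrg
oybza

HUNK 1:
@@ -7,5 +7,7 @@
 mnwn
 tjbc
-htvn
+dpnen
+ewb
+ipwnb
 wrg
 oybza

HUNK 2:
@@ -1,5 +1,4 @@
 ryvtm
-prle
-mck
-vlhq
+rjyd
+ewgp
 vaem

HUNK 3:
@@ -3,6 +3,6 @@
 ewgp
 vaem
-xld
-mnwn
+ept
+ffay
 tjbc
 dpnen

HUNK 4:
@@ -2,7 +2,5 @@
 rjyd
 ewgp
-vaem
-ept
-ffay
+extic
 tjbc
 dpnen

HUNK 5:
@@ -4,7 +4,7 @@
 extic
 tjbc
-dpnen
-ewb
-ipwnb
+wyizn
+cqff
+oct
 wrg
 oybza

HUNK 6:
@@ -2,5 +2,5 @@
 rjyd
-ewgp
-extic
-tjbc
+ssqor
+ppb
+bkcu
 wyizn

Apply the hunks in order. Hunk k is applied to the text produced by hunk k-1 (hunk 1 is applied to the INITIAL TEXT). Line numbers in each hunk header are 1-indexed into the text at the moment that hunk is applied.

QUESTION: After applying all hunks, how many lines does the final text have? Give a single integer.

Answer: 10

Derivation:
Hunk 1: at line 7 remove [htvn] add [dpnen,ewb,ipwnb] -> 13 lines: ryvtm prle mck vlhq vaem xld mnwn tjbc dpnen ewb ipwnb wrg oybza
Hunk 2: at line 1 remove [prle,mck,vlhq] add [rjyd,ewgp] -> 12 lines: ryvtm rjyd ewgp vaem xld mnwn tjbc dpnen ewb ipwnb wrg oybza
Hunk 3: at line 3 remove [xld,mnwn] add [ept,ffay] -> 12 lines: ryvtm rjyd ewgp vaem ept ffay tjbc dpnen ewb ipwnb wrg oybza
Hunk 4: at line 2 remove [vaem,ept,ffay] add [extic] -> 10 lines: ryvtm rjyd ewgp extic tjbc dpnen ewb ipwnb wrg oybza
Hunk 5: at line 4 remove [dpnen,ewb,ipwnb] add [wyizn,cqff,oct] -> 10 lines: ryvtm rjyd ewgp extic tjbc wyizn cqff oct wrg oybza
Hunk 6: at line 2 remove [ewgp,extic,tjbc] add [ssqor,ppb,bkcu] -> 10 lines: ryvtm rjyd ssqor ppb bkcu wyizn cqff oct wrg oybza
Final line count: 10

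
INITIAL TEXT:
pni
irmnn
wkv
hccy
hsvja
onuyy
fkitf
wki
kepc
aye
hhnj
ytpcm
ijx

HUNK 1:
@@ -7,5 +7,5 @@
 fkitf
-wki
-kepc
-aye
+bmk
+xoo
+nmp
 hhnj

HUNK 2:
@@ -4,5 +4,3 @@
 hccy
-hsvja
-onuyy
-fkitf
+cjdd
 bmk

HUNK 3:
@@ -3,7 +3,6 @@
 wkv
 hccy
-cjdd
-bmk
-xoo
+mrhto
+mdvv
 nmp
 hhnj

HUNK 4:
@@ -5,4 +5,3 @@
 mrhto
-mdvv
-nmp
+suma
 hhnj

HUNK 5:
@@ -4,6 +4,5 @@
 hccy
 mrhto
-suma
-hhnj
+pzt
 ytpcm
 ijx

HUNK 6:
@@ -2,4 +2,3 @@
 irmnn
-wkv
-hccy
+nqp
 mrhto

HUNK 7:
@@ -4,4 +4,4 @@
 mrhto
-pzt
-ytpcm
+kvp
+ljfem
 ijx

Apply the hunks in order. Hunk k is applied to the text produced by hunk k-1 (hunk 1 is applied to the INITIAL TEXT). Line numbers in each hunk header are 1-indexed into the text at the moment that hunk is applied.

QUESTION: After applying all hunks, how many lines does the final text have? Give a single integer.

Hunk 1: at line 7 remove [wki,kepc,aye] add [bmk,xoo,nmp] -> 13 lines: pni irmnn wkv hccy hsvja onuyy fkitf bmk xoo nmp hhnj ytpcm ijx
Hunk 2: at line 4 remove [hsvja,onuyy,fkitf] add [cjdd] -> 11 lines: pni irmnn wkv hccy cjdd bmk xoo nmp hhnj ytpcm ijx
Hunk 3: at line 3 remove [cjdd,bmk,xoo] add [mrhto,mdvv] -> 10 lines: pni irmnn wkv hccy mrhto mdvv nmp hhnj ytpcm ijx
Hunk 4: at line 5 remove [mdvv,nmp] add [suma] -> 9 lines: pni irmnn wkv hccy mrhto suma hhnj ytpcm ijx
Hunk 5: at line 4 remove [suma,hhnj] add [pzt] -> 8 lines: pni irmnn wkv hccy mrhto pzt ytpcm ijx
Hunk 6: at line 2 remove [wkv,hccy] add [nqp] -> 7 lines: pni irmnn nqp mrhto pzt ytpcm ijx
Hunk 7: at line 4 remove [pzt,ytpcm] add [kvp,ljfem] -> 7 lines: pni irmnn nqp mrhto kvp ljfem ijx
Final line count: 7

Answer: 7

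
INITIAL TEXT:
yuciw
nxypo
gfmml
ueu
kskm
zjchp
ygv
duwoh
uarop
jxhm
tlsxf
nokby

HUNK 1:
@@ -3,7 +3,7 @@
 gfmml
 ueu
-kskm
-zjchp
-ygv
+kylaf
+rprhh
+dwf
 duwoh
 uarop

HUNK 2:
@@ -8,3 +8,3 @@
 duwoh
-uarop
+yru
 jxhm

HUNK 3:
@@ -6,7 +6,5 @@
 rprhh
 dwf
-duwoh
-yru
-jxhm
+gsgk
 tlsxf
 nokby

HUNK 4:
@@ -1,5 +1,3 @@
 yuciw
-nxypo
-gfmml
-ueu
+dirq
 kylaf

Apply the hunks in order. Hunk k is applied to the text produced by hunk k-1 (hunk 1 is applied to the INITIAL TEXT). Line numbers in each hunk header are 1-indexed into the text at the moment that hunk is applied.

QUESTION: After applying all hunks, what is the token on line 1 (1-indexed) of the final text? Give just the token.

Answer: yuciw

Derivation:
Hunk 1: at line 3 remove [kskm,zjchp,ygv] add [kylaf,rprhh,dwf] -> 12 lines: yuciw nxypo gfmml ueu kylaf rprhh dwf duwoh uarop jxhm tlsxf nokby
Hunk 2: at line 8 remove [uarop] add [yru] -> 12 lines: yuciw nxypo gfmml ueu kylaf rprhh dwf duwoh yru jxhm tlsxf nokby
Hunk 3: at line 6 remove [duwoh,yru,jxhm] add [gsgk] -> 10 lines: yuciw nxypo gfmml ueu kylaf rprhh dwf gsgk tlsxf nokby
Hunk 4: at line 1 remove [nxypo,gfmml,ueu] add [dirq] -> 8 lines: yuciw dirq kylaf rprhh dwf gsgk tlsxf nokby
Final line 1: yuciw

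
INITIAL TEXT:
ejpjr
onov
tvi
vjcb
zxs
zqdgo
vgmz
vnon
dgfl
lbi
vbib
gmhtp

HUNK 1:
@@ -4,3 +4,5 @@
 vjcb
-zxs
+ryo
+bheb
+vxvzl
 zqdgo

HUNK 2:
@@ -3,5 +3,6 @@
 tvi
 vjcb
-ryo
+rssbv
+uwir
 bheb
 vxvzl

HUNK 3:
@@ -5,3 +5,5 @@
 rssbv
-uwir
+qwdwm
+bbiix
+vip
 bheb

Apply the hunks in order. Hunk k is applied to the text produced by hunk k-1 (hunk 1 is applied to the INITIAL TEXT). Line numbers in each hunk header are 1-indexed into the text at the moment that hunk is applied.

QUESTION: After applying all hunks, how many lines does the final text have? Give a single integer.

Hunk 1: at line 4 remove [zxs] add [ryo,bheb,vxvzl] -> 14 lines: ejpjr onov tvi vjcb ryo bheb vxvzl zqdgo vgmz vnon dgfl lbi vbib gmhtp
Hunk 2: at line 3 remove [ryo] add [rssbv,uwir] -> 15 lines: ejpjr onov tvi vjcb rssbv uwir bheb vxvzl zqdgo vgmz vnon dgfl lbi vbib gmhtp
Hunk 3: at line 5 remove [uwir] add [qwdwm,bbiix,vip] -> 17 lines: ejpjr onov tvi vjcb rssbv qwdwm bbiix vip bheb vxvzl zqdgo vgmz vnon dgfl lbi vbib gmhtp
Final line count: 17

Answer: 17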